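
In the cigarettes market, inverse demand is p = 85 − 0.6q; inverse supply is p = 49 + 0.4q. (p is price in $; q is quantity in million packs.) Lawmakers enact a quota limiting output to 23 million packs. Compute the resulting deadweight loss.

$84.50 million

Competitive equilibrium: 85 − 0.6q = 49 + 0.4q → q* = 36, p* = 63.4.
At q = 23: demand price = 85 − 0.6·23 = 71.2; supply price = 49 + 0.4·23 = 58.2.
Δq = 36 − 23 = 13; wedge = 71.2 − 58.2 = 13.
Welfare loss = ½ × 13 × 13 = $84.50 million.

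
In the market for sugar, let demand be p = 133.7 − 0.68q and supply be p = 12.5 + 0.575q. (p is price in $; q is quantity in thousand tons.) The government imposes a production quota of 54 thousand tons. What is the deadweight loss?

$1137.36 thousand

Competitive equilibrium: 133.7 − 0.68q = 12.5 + 0.575q → q* = 96.5737, p* = 68.0299.
At q = 54: demand price = 133.7 − 0.68·54 = 96.98; supply price = 12.5 + 0.575·54 = 43.55.
Δq = 96.5737 − 54 = 42.5737; wedge = 96.98 − 43.55 = 53.43.
The triangle = ½ × 42.5737 × 53.43 = $1137.36 thousand.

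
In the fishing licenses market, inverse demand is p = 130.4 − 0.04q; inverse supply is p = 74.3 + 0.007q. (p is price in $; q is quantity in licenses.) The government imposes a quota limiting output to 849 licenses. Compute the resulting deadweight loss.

Competitive equilibrium: 130.4 − 0.04q = 74.3 + 0.007q → q* = 1193.617, p* = 82.6553.
At q = 849: demand price = 130.4 − 0.04·849 = 96.44; supply price = 74.3 + 0.007·849 = 80.243.
Δq = 1193.617 − 849 = 344.617; wedge = 96.44 − 80.243 = 16.197.
Deadweight loss = ½ × 344.617 × 16.197 = $2790.88.

$2790.88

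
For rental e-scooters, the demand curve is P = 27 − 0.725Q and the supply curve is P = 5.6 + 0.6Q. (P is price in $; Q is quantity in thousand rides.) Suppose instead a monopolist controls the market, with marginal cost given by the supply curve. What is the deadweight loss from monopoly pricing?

$21.61 thousand

Competitive equilibrium: 27 − 0.725Q = 5.6 + 0.6Q → Q* = 16.1509, P* = 15.2906.
Marginal revenue: MR = 27 − 1.45Q. Set MR = MC: 27 − 1.45Q = 5.6 + 0.6Q → Q_m = 10.439.
Price P_m = 27 − 0.725·10.439 = 19.4317; MC(Q_m) = 5.6 + 0.6·10.439 = 11.8634.
Competitive Q* = 16.1509, so ΔQ = 5.7119; wedge = 19.4317 − 11.8634 = 7.5683.
The triangle = ½ × 5.7119 × 7.5683 = $21.61 thousand.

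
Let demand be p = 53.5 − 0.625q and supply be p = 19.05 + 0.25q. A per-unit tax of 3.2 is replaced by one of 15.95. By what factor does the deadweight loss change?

24.844

Competitive equilibrium: 53.5 − 0.625q = 19.05 + 0.25q → q* = 39.3714, p* = 28.8929.
For a per-unit tax t: Δq = t/0.875, so DWL = ½·t·(t/0.875) = t²/1.75.
At t = 3.2: DWL = 5.851. At t = 15.95: DWL = 145.373.
Ratio = (15.95/3.2)² = 24.844.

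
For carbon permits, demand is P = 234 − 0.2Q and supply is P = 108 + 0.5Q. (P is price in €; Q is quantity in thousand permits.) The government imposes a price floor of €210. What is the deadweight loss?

€1260 thousand

Competitive equilibrium: 234 − 0.2Q = 108 + 0.5Q → Q* = 180, P* = 198.
At the floor P = 210, quantity demanded = (234 − 210)/0.2 = 120.
Sellers' marginal cost at Q' = 120: 108 + 0.5·120 = 168.
ΔQ = 180 − 120 = 60; wedge = 210 − 168 = 42.
The triangle = ½ × 60 × 42 = €1260 thousand.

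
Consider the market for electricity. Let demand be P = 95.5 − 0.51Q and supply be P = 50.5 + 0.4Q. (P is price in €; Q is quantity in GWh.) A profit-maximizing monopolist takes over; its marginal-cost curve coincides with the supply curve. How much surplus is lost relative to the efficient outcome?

Competitive equilibrium: 95.5 − 0.51Q = 50.5 + 0.4Q → Q* = 49.4505, P* = 70.2802.
Marginal revenue: MR = 95.5 − 1.02Q. Set MR = MC: 95.5 − 1.02Q = 50.5 + 0.4Q → Q_m = 31.6901.
Price P_m = 95.5 − 0.51·31.6901 = 79.338; MC(Q_m) = 50.5 + 0.4·31.6901 = 63.176.
Competitive Q* = 49.4505, so ΔQ = 17.7604; wedge = 79.338 − 63.176 = 16.162.
Deadweight loss = ½ × 17.7604 × 16.162 = €143.52.

€143.52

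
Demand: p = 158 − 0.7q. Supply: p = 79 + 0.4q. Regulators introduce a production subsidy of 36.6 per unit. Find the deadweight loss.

Competitive equilibrium: 158 − 0.7q = 79 + 0.4q → q* = 71.8182, p* = 107.7273.
The subsidy lowers effective supply by 36.6: p = 42.4 + 0.4q.
New quantity: 158 − 0.7q = 42.4 + 0.4q → q' = 105.0909.
Overproduction Δq = 105.0909 − 71.8182 = 33.2727; wedge = subsidy = 36.6.
Welfare loss = ½ × 33.2727 × 36.6 = 608.89.

608.89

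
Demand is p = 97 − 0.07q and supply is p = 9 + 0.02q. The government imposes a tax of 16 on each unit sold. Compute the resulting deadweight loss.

Competitive equilibrium: 97 − 0.07q = 9 + 0.02q → q* = 977.7778, p* = 28.5556.
With the tax, the buyer price exceeds the seller price by 16: (97 − 0.07q) − (9 + 0.02q) = 16 → q' = 800.
Δq = 977.7778 − 800 = 177.7778; the wedge equals the tax, 16.
The triangle = ½ × 177.7778 × 16 = 1422.22.

1422.22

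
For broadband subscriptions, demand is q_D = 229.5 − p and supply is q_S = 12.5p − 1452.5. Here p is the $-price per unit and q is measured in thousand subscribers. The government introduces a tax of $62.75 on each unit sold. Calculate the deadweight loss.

$1822.95 thousand

In inverse form: demand p = 229.5 − q, supply p = 116.2 + 0.08q.
Competitive equilibrium: 229.5 − q = 116.2 + 0.08q → q* = 104.90741, p* = 124.59259.
With the tax, the buyer price exceeds the seller price by 62.75: (229.5 − q) − (116.2 + 0.08q) = 62.75 → q' = 46.80556.
Δq = 104.90741 − 46.80556 = 58.10185; the wedge equals the tax, 62.75.
DWL = ½ × 58.10185 × 62.75 = $1822.95 thousand.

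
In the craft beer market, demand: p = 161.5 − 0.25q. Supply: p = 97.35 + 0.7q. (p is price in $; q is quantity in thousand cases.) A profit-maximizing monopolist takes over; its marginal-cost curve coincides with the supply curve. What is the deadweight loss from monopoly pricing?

Competitive equilibrium: 161.5 − 0.25q = 97.35 + 0.7q → q* = 67.5263, p* = 144.6184.
Marginal revenue: MR = 161.5 − 0.5q. Set MR = MC: 161.5 − 0.5q = 97.35 + 0.7q → q_m = 53.4583.
Price p_m = 161.5 − 0.25·53.4583 = 148.1354; MC(q_m) = 97.35 + 0.7·53.4583 = 134.7708.
Competitive q* = 67.5263, so Δq = 14.068; wedge = 148.1354 − 134.7708 = 13.3646.
The triangle = ½ × 14.068 × 13.3646 = $94.01 thousand.

$94.01 thousand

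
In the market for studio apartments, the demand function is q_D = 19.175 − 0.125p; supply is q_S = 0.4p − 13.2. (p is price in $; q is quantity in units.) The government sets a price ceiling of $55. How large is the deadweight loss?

In inverse form: demand p = 153.4 − 8q, supply p = 33 + 2.5q.
Competitive equilibrium: 153.4 − 8q = 33 + 2.5q → q* = 11.4667, p* = 61.6667.
At the ceiling p = 55, quantity supplied = (55 − 33)/2.5 = 8.8.
Willingness to pay at q' = 8.8: 153.4 − 8·8.8 = 83.
Δq = 11.4667 − 8.8 = 2.6667; wedge = 83 − 55 = 28.
DWL = ½ × 2.6667 × 28 = $37.33.

$37.33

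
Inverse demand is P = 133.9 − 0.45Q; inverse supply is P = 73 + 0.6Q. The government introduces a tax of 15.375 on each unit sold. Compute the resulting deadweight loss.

Competitive equilibrium: 133.9 − 0.45Q = 73 + 0.6Q → Q* = 58, P* = 107.8.
With the tax, the buyer price exceeds the seller price by 15.375: (133.9 − 0.45Q) − (73 + 0.6Q) = 15.375 → Q' = 43.3571.
ΔQ = 58 − 43.3571 = 14.6429; the wedge equals the tax, 15.375.
Welfare loss = ½ × 14.6429 × 15.375 = 112.57.

112.57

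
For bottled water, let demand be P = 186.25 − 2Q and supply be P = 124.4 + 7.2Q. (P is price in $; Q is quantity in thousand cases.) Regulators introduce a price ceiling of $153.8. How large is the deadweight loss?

$32.05 thousand

Competitive equilibrium: 186.25 − 2Q = 124.4 + 7.2Q → Q* = 6.7228, P* = 172.8043.
At the ceiling P = 153.8, quantity supplied = (153.8 − 124.4)/7.2 = 4.0833.
Willingness to pay at Q' = 4.0833: 186.25 − 2·4.0833 = 178.0834.
ΔQ = 6.7228 − 4.0833 = 2.6395; wedge = 178.0834 − 153.8 = 24.2834.
DWL = ½ × 2.6395 × 24.2834 = $32.05 thousand.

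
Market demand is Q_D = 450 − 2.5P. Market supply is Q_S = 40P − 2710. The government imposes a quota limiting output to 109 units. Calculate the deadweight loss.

5113.07

In inverse form: demand P = 180 − 0.4Q, supply P = 67.75 + 0.025Q.
Competitive equilibrium: 180 − 0.4Q = 67.75 + 0.025Q → Q* = 264.11765, P* = 74.35294.
At Q = 109: demand price = 180 − 0.4·109 = 136.4; supply price = 67.75 + 0.025·109 = 70.475.
ΔQ = 264.11765 − 109 = 155.11765; wedge = 136.4 − 70.475 = 65.925.
Deadweight loss = ½ × 155.11765 × 65.925 = 5113.07.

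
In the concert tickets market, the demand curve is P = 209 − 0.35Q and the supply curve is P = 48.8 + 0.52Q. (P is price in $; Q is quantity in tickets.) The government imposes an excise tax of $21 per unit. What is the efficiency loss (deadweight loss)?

Competitive equilibrium: 209 − 0.35Q = 48.8 + 0.52Q → Q* = 184.1379, P* = 144.5517.
With the tax, the buyer price exceeds the seller price by 21: (209 − 0.35Q) − (48.8 + 0.52Q) = 21 → Q' = 160.
ΔQ = 184.1379 − 160 = 24.1379; the wedge equals the tax, 21.
The triangle = ½ × 24.1379 × 21 = $253.45.

$253.45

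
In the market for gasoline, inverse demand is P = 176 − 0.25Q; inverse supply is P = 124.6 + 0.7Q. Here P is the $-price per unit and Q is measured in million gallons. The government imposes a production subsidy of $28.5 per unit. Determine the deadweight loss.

Competitive equilibrium: 176 − 0.25Q = 124.6 + 0.7Q → Q* = 54.1053, P* = 162.4737.
The subsidy lowers effective supply by 28.5: P = 96.1 + 0.7Q.
New quantity: 176 − 0.25Q = 96.1 + 0.7Q → Q' = 84.1053.
Overproduction ΔQ = 84.1053 − 54.1053 = 30; wedge = subsidy = 28.5.
DWL = ½ × 30 × 28.5 = $427.50 million.

$427.50 million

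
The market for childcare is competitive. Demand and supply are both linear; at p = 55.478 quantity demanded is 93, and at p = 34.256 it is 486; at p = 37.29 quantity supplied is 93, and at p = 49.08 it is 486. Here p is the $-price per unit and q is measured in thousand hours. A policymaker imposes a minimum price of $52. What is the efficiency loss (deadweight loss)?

$971.85 thousand

Demand slope = (34.256 − 55.478)/(486 − 93) = −0.054, so p = 60.5 − 0.054q.
Supply slope = (49.08 − 37.29)/(486 − 93) = 0.03, so p = 34.5 + 0.03q.
Competitive equilibrium: 60.5 − 0.054q = 34.5 + 0.03q → q* = 309.52381, p* = 43.78571.
At the floor p = 52, quantity demanded = (60.5 − 52)/0.054 = 157.40741.
Sellers' marginal cost at q' = 157.40741: 34.5 + 0.03·157.40741 = 39.22222.
Δq = 309.52381 − 157.40741 = 152.1164; wedge = 52 − 39.22222 = 12.77778.
Welfare loss = ½ × 152.1164 × 12.77778 = $971.85 thousand.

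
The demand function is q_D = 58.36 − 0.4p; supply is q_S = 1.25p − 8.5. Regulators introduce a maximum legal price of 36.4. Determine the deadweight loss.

43.79

In inverse form: demand p = 145.9 − 2.5q, supply p = 6.8 + 0.8q.
Competitive equilibrium: 145.9 − 2.5q = 6.8 + 0.8q → q* = 42.1515, p* = 40.5212.
At the ceiling p = 36.4, quantity supplied = (36.4 − 6.8)/0.8 = 37.
Willingness to pay at q' = 37: 145.9 − 2.5·37 = 53.4.
Δq = 42.1515 − 37 = 5.1515; wedge = 53.4 − 36.4 = 17.
Welfare loss = ½ × 5.1515 × 17 = 43.79.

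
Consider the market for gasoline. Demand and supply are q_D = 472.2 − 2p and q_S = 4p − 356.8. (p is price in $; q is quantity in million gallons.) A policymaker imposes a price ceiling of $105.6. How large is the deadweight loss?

In inverse form: demand p = 236.1 − 0.5q, supply p = 89.2 + 0.25q.
Competitive equilibrium: 236.1 − 0.5q = 89.2 + 0.25q → q* = 195.8667, p* = 138.1667.
At the ceiling p = 105.6, quantity supplied = (105.6 − 89.2)/0.25 = 65.6.
Willingness to pay at q' = 65.6: 236.1 − 0.5·65.6 = 203.3.
Δq = 195.8667 − 65.6 = 130.2667; wedge = 203.3 − 105.6 = 97.7.
The triangle = ½ × 130.2667 × 97.7 = $6363.53 million.

$6363.53 million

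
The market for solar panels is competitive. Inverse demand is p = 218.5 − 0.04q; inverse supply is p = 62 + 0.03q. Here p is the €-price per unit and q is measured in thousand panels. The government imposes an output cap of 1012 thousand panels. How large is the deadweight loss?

Competitive equilibrium: 218.5 − 0.04q = 62 + 0.03q → q* = 2235.7143, p* = 129.0714.
At q = 1012: demand price = 218.5 − 0.04·1012 = 178.02; supply price = 62 + 0.03·1012 = 92.36.
Δq = 2235.7143 − 1012 = 1223.7143; wedge = 178.02 − 92.36 = 85.66.
Deadweight loss = ½ × 1223.7143 × 85.66 = €52411.68 thousand.

€52411.68 thousand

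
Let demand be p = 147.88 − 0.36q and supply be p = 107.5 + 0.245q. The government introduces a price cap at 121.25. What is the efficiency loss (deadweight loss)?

Competitive equilibrium: 147.88 − 0.36q = 107.5 + 0.245q → q* = 66.7438, p* = 123.8522.
At the ceiling p = 121.25, quantity supplied = (121.25 − 107.5)/0.245 = 56.1224.
Willingness to pay at q' = 56.1224: 147.88 − 0.36·56.1224 = 127.6759.
Δq = 66.7438 − 56.1224 = 10.6214; wedge = 127.6759 − 121.25 = 6.4259.
Deadweight loss = ½ × 10.6214 × 6.4259 = 34.13.

34.13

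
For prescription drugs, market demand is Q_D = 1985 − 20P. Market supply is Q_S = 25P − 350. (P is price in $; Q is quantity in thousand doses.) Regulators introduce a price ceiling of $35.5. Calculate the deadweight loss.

$7554.25 thousand

In inverse form: demand P = 99.25 − 0.05Q, supply P = 14 + 0.04Q.
Competitive equilibrium: 99.25 − 0.05Q = 14 + 0.04Q → Q* = 947.2222, P* = 51.8889.
At the ceiling P = 35.5, quantity supplied = (35.5 − 14)/0.04 = 537.5.
Willingness to pay at Q' = 537.5: 99.25 − 0.05·537.5 = 72.375.
ΔQ = 947.2222 − 537.5 = 409.7222; wedge = 72.375 − 35.5 = 36.875.
Welfare loss = ½ × 409.7222 × 36.875 = $7554.25 thousand.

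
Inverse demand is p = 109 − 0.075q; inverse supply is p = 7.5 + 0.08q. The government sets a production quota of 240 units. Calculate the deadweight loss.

Competitive equilibrium: 109 − 0.075q = 7.5 + 0.08q → q* = 654.8387, p* = 59.8871.
At q = 240: demand price = 109 − 0.075·240 = 91; supply price = 7.5 + 0.08·240 = 26.7.
Δq = 654.8387 − 240 = 414.8387; wedge = 91 − 26.7 = 64.3.
DWL = ½ × 414.8387 × 64.3 = 13337.06.

13337.06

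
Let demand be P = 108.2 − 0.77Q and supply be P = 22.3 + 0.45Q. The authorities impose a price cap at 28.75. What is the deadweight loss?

1918.19

Competitive equilibrium: 108.2 − 0.77Q = 22.3 + 0.45Q → Q* = 70.4098, P* = 53.9844.
At the ceiling P = 28.75, quantity supplied = (28.75 − 22.3)/0.45 = 14.3333.
Willingness to pay at Q' = 14.3333: 108.2 − 0.77·14.3333 = 97.1634.
ΔQ = 70.4098 − 14.3333 = 56.0765; wedge = 97.1634 − 28.75 = 68.4134.
Deadweight loss = ½ × 56.0765 × 68.4134 = 1918.19.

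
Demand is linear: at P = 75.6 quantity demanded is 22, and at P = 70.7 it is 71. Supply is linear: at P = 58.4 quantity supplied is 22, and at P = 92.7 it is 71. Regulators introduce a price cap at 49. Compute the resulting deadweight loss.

Demand slope = (70.7 − 75.6)/(71 − 22) = −0.1, so P = 77.8 − 0.1Q.
Supply slope = (92.7 − 58.4)/(71 − 22) = 0.7, so P = 43 + 0.7Q.
Competitive equilibrium: 77.8 − 0.1Q = 43 + 0.7Q → Q* = 43.5, P* = 73.45.
At the ceiling P = 49, quantity supplied = (49 − 43)/0.7 = 8.5714.
Willingness to pay at Q' = 8.5714: 77.8 − 0.1·8.5714 = 76.9429.
ΔQ = 43.5 − 8.5714 = 34.9286; wedge = 76.9429 − 49 = 27.9429.
Welfare loss = ½ × 34.9286 × 27.9429 = 488.

488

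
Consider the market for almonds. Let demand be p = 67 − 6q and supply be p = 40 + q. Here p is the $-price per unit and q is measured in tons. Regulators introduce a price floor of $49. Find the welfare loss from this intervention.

Competitive equilibrium: 67 − 6q = 40 + q → q* = 3.8571, p* = 43.8571.
At the floor p = 49, quantity demanded = (67 − 49)/6 = 3.
Sellers' marginal cost at q' = 3: 40 + 1·3 = 43.
Δq = 3.8571 − 3 = 0.8571; wedge = 49 − 43 = 6.
The triangle = ½ × 0.8571 × 6 = $2.57.

$2.57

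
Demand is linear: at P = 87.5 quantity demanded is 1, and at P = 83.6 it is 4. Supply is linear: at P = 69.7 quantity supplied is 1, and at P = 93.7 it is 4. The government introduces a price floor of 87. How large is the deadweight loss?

10.88

Demand slope = (83.6 − 87.5)/(4 − 1) = −1.3, so P = 88.8 − 1.3Q.
Supply slope = (93.7 − 69.7)/(4 − 1) = 8, so P = 61.7 + 8Q.
Competitive equilibrium: 88.8 − 1.3Q = 61.7 + 8Q → Q* = 2.914, P* = 85.0118.
At the floor P = 87, quantity demanded = (88.8 − 87)/1.3 = 1.3846.
Sellers' marginal cost at Q' = 1.3846: 61.7 + 8·1.3846 = 72.7768.
ΔQ = 2.914 − 1.3846 = 1.5294; wedge = 87 − 72.7768 = 14.2232.
DWL = ½ × 1.5294 × 14.2232 = 10.88.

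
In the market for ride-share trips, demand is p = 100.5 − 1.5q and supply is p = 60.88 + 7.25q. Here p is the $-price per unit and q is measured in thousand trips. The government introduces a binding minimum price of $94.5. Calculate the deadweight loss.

$1.22 thousand

Competitive equilibrium: 100.5 − 1.5q = 60.88 + 7.25q → q* = 4.528, p* = 93.708.
At the floor p = 94.5, quantity demanded = (100.5 − 94.5)/1.5 = 4.
Sellers' marginal cost at q' = 4: 60.88 + 7.25·4 = 89.88.
Δq = 4.528 − 4 = 0.528; wedge = 94.5 − 89.88 = 4.62.
The triangle = ½ × 0.528 × 4.62 = $1.22 thousand.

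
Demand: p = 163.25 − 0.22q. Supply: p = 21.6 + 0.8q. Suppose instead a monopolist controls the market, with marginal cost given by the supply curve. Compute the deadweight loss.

Competitive equilibrium: 163.25 − 0.22q = 21.6 + 0.8q → q* = 138.8725, p* = 132.698.
Marginal revenue: MR = 163.25 − 0.44q. Set MR = MC: 163.25 − 0.44q = 21.6 + 0.8q → q_m = 114.2339.
Price p_m = 163.25 − 0.22·114.2339 = 138.1185; MC(q_m) = 21.6 + 0.8·114.2339 = 112.9871.
Competitive q* = 138.8725, so Δq = 24.6386; wedge = 138.1185 − 112.9871 = 25.1314.
DWL = ½ × 24.6386 × 25.1314 = 309.60.

309.60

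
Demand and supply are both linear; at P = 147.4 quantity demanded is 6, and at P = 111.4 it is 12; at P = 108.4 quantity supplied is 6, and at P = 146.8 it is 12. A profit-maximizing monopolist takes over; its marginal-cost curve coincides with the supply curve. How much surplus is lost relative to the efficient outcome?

Demand slope = (111.4 − 147.4)/(12 − 6) = −6, so P = 183.4 − 6Q.
Supply slope = (146.8 − 108.4)/(12 − 6) = 6.4, so P = 70 + 6.4Q.
Competitive equilibrium: 183.4 − 6Q = 70 + 6.4Q → Q* = 9.1452, P* = 128.529.
Marginal revenue: MR = 183.4 − 12Q. Set MR = MC: 183.4 − 12Q = 70 + 6.4Q → Q_m = 6.163.
Price P_m = 183.4 − 6·6.163 = 146.422; MC(Q_m) = 70 + 6.4·6.163 = 109.4432.
Competitive Q* = 9.1452, so ΔQ = 2.9822; wedge = 146.422 − 109.4432 = 36.9788.
The triangle = ½ × 2.9822 × 36.9788 = 55.14.

55.14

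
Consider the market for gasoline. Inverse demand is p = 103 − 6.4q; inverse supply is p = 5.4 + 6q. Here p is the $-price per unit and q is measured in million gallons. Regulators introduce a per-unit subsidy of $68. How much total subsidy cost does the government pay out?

Competitive equilibrium: 103 − 6.4q = 5.4 + 6q → q* = 7.871, p* = 52.6258.
The subsidy lowers effective supply by 68: p = 6q − 62.6.
New quantity: 103 − 6.4q = 6q − 62.6 → q' = 13.3548.
Total subsidy cost = 68 × 13.3548 = $908.13 million.

$908.13 million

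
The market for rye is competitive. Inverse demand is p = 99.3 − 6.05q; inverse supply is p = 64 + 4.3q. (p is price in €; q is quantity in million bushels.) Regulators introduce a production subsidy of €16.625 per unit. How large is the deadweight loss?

€13.35 million

Competitive equilibrium: 99.3 − 6.05q = 64 + 4.3q → q* = 3.4106, p* = 78.6657.
The subsidy lowers effective supply by 16.625: p = 47.375 + 4.3q.
New quantity: 99.3 − 6.05q = 47.375 + 4.3q → q' = 5.0169.
Overproduction Δq = 5.0169 − 3.4106 = 1.6063; wedge = subsidy = 16.625.
Welfare loss = ½ × 1.6063 × 16.625 = €13.35 million.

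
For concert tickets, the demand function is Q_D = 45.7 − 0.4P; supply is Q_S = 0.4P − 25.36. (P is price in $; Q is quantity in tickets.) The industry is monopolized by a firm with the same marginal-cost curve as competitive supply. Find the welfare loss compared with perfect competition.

In inverse form: demand P = 114.25 − 2.5Q, supply P = 63.4 + 2.5Q.
Competitive equilibrium: 114.25 − 2.5Q = 63.4 + 2.5Q → Q* = 10.17, P* = 88.825.
Marginal revenue: MR = 114.25 − 5Q. Set MR = MC: 114.25 − 5Q = 63.4 + 2.5Q → Q_m = 6.78.
Price P_m = 114.25 − 2.5·6.78 = 97.3; MC(Q_m) = 63.4 + 2.5·6.78 = 80.35.
Competitive Q* = 10.17, so ΔQ = 3.39; wedge = 97.3 − 80.35 = 16.95.
Welfare loss = ½ × 3.39 × 16.95 = $28.73.

$28.73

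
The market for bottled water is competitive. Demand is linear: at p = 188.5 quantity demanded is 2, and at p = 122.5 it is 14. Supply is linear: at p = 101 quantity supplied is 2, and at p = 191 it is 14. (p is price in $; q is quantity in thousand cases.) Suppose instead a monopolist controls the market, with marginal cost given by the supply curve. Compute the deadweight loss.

$43.79 thousand

Demand slope = (122.5 − 188.5)/(14 − 2) = −5.5, so p = 199.5 − 5.5q.
Supply slope = (191 − 101)/(14 − 2) = 7.5, so p = 86 + 7.5q.
Competitive equilibrium: 199.5 − 5.5q = 86 + 7.5q → q* = 8.7308, p* = 151.4808.
Marginal revenue: MR = 199.5 − 11q. Set MR = MC: 199.5 − 11q = 86 + 7.5q → q_m = 6.1351.
Price p_m = 199.5 − 5.5·6.1351 = 165.757; MC(q_m) = 86 + 7.5·6.1351 = 132.0133.
Competitive q* = 8.7308, so Δq = 2.5957; wedge = 165.757 − 132.0133 = 33.7437.
DWL = ½ × 2.5957 × 33.7437 = $43.79 thousand.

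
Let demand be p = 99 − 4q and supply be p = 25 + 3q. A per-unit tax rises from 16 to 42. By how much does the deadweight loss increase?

107.71

Competitive equilibrium: 99 − 4q = 25 + 3q → q* = 10.5714, p* = 56.7143.
For a per-unit tax t: Δq = t/7, so DWL = ½·t·(t/7) = t²/14.
At t = 16: DWL = 18.286. At t = 42: DWL = 126.
Increase = 126 − 18.286 = 107.71.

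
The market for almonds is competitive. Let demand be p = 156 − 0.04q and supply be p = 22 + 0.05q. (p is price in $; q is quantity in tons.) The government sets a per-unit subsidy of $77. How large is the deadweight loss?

Competitive equilibrium: 156 − 0.04q = 22 + 0.05q → q* = 1488.8889, p* = 96.4444.
The subsidy lowers effective supply by 77: p = 0.05q − 55.
New quantity: 156 − 0.04q = 0.05q − 55 → q' = 2344.4444.
Overproduction Δq = 2344.4444 − 1488.8889 = 855.5555; wedge = subsidy = 77.
Deadweight loss = ½ × 855.5555 × 77 = $32938.89.

$32938.89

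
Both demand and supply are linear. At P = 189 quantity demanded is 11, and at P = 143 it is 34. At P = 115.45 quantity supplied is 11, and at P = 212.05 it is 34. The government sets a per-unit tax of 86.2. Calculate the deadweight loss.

Demand slope = (143 − 189)/(34 − 11) = −2, so P = 211 − 2Q.
Supply slope = (212.05 − 115.45)/(34 − 11) = 4.2, so P = 69.25 + 4.2Q.
Competitive equilibrium: 211 − 2Q = 69.25 + 4.2Q → Q* = 22.8629, P* = 165.2742.
With the tax, the buyer price exceeds the seller price by 86.2: (211 − 2Q) − (69.25 + 4.2Q) = 86.2 → Q' = 8.9597.
ΔQ = 22.8629 − 8.9597 = 13.9032; the wedge equals the tax, 86.2.
DWL = ½ × 13.9032 × 86.2 = 599.23.

599.23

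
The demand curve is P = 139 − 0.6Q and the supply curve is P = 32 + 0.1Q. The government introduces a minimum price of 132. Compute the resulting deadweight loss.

6977.16

Competitive equilibrium: 139 − 0.6Q = 32 + 0.1Q → Q* = 152.8571, P* = 47.2857.
At the floor P = 132, quantity demanded = (139 − 132)/0.6 = 11.6667.
Sellers' marginal cost at Q' = 11.6667: 32 + 0.1·11.6667 = 33.1667.
ΔQ = 152.8571 − 11.6667 = 141.1904; wedge = 132 − 33.1667 = 98.8333.
The triangle = ½ × 141.1904 × 98.8333 = 6977.16.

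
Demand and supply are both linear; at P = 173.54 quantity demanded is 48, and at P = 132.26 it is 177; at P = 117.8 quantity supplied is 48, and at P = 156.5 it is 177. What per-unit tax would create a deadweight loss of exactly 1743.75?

Demand slope = (132.26 − 173.54)/(177 − 48) = −0.32, so P = 188.9 − 0.32Q.
Supply slope = (156.5 − 117.8)/(177 − 48) = 0.3, so P = 103.4 + 0.3Q.
Competitive equilibrium: 188.9 − 0.32Q = 103.4 + 0.3Q → Q* = 137.9032, P* = 144.771.
A tax t gives ΔQ = t/0.62 and wedge t, so DWL = t²/1.24.
t²/1.24 = 1743.75 → t² = 2162.25 → t = 46.5.

46.5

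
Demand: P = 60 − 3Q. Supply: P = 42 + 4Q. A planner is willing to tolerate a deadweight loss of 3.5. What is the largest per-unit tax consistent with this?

7

Competitive equilibrium: 60 − 3Q = 42 + 4Q → Q* = 2.5714, P* = 52.2857.
A tax t gives ΔQ = t/7 and wedge t, so DWL = t²/14.
t²/14 = 3.5 → t² = 49 → t = 7.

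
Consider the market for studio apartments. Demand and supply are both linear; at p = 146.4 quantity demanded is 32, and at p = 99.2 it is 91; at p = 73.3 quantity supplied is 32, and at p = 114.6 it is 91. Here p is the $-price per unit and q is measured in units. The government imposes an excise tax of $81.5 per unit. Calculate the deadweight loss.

$2214.08

Demand slope = (99.2 − 146.4)/(91 − 32) = −0.8, so p = 172 − 0.8q.
Supply slope = (114.6 − 73.3)/(91 − 32) = 0.7, so p = 50.9 + 0.7q.
Competitive equilibrium: 172 − 0.8q = 50.9 + 0.7q → q* = 80.7333, p* = 107.4133.
With the tax, the buyer price exceeds the seller price by 81.5: (172 − 0.8q) − (50.9 + 0.7q) = 81.5 → q' = 26.4.
Δq = 80.7333 − 26.4 = 54.3333; the wedge equals the tax, 81.5.
DWL = ½ × 54.3333 × 81.5 = $2214.08.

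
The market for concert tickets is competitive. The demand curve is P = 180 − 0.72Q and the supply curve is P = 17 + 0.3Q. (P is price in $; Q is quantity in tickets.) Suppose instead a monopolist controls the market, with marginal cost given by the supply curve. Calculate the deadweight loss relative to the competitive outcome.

Competitive equilibrium: 180 − 0.72Q = 17 + 0.3Q → Q* = 159.8039, P* = 64.9412.
Marginal revenue: MR = 180 − 1.44Q. Set MR = MC: 180 − 1.44Q = 17 + 0.3Q → Q_m = 93.6782.
Price P_m = 180 − 0.72·93.6782 = 112.5517; MC(Q_m) = 17 + 0.3·93.6782 = 45.1035.
Competitive Q* = 159.8039, so ΔQ = 66.1257; wedge = 112.5517 − 45.1035 = 67.4482.
DWL = ½ × 66.1257 × 67.4482 = $2230.03.

$2230.03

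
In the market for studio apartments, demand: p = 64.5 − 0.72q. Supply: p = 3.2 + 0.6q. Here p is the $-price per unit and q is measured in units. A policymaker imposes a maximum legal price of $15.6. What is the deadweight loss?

Competitive equilibrium: 64.5 − 0.72q = 3.2 + 0.6q → q* = 46.4394, p* = 31.0636.
At the ceiling p = 15.6, quantity supplied = (15.6 − 3.2)/0.6 = 20.6667.
Willingness to pay at q' = 20.6667: 64.5 − 0.72·20.6667 = 49.62.
Δq = 46.4394 − 20.6667 = 25.7727; wedge = 49.62 − 15.6 = 34.02.
Welfare loss = ½ × 25.7727 × 34.02 = $438.39.

$438.39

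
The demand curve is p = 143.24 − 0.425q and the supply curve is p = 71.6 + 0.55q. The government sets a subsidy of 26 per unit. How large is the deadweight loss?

Competitive equilibrium: 143.24 − 0.425q = 71.6 + 0.55q → q* = 73.4769, p* = 112.0123.
The subsidy lowers effective supply by 26: p = 45.6 + 0.55q.
New quantity: 143.24 − 0.425q = 45.6 + 0.55q → q' = 100.1436.
Overproduction Δq = 100.1436 − 73.4769 = 26.6667; wedge = subsidy = 26.
Deadweight loss = ½ × 26.6667 × 26 = 346.67.

346.67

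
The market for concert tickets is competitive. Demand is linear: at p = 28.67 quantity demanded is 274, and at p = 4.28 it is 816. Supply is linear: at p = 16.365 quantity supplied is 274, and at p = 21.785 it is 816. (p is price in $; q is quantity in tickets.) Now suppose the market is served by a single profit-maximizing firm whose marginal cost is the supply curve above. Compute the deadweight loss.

$1379.56

Demand slope = (4.28 − 28.67)/(816 − 274) = −0.045, so p = 41 − 0.045q.
Supply slope = (21.785 − 16.365)/(816 − 274) = 0.01, so p = 13.625 + 0.01q.
Competitive equilibrium: 41 − 0.045q = 13.625 + 0.01q → q* = 497.72727, p* = 18.60227.
Marginal revenue: MR = 41 − 0.09q. Set MR = MC: 41 − 0.09q = 13.625 + 0.01q → q_m = 273.75.
Price p_m = 41 − 0.045·273.75 = 28.68125; MC(q_m) = 13.625 + 0.01·273.75 = 16.3625.
Competitive q* = 497.72727, so Δq = 223.97727; wedge = 28.68125 − 16.3625 = 12.31875.
The triangle = ½ × 223.97727 × 12.31875 = $1379.56.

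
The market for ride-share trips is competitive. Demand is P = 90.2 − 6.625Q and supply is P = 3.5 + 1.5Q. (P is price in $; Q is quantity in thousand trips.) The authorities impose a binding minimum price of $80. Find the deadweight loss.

Competitive equilibrium: 90.2 − 6.625Q = 3.5 + 1.5Q → Q* = 10.6708, P* = 19.5062.
At the floor P = 80, quantity demanded = (90.2 − 80)/6.625 = 1.5396.
Sellers' marginal cost at Q' = 1.5396: 3.5 + 1.5·1.5396 = 5.8094.
ΔQ = 10.6708 − 1.5396 = 9.1312; wedge = 80 − 5.8094 = 74.1906.
Deadweight loss = ½ × 9.1312 × 74.1906 = $338.72 thousand.

$338.72 thousand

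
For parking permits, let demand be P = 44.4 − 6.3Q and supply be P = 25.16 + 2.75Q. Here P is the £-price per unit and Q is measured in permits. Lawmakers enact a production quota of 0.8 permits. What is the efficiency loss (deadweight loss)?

Competitive equilibrium: 44.4 − 6.3Q = 25.16 + 2.75Q → Q* = 2.126, P* = 31.0064.
At Q = 0.8: demand price = 44.4 − 6.3·0.8 = 39.36; supply price = 25.16 + 2.75·0.8 = 27.36.
ΔQ = 2.126 − 0.8 = 1.326; wedge = 39.36 − 27.36 = 12.
Welfare loss = ½ × 1.326 × 12 = £7.96.

£7.96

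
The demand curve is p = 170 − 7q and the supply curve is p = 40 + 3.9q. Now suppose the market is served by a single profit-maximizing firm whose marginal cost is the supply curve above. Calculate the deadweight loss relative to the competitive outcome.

118.56

Competitive equilibrium: 170 − 7q = 40 + 3.9q → q* = 11.92661, p* = 86.51376.
Marginal revenue: MR = 170 − 14q. Set MR = MC: 170 − 14q = 40 + 3.9q → q_m = 7.26257.
Price p_m = 170 − 7·7.26257 = 119.16201; MC(q_m) = 40 + 3.9·7.26257 = 68.32402.
Competitive q* = 11.92661, so Δq = 4.66404; wedge = 119.16201 − 68.32402 = 50.83799.
Welfare loss = ½ × 4.66404 × 50.83799 = 118.56.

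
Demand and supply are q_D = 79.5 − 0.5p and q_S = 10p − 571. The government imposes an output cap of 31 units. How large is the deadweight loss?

In inverse form: demand p = 159 − 2q, supply p = 57.1 + 0.1q.
Competitive equilibrium: 159 − 2q = 57.1 + 0.1q → q* = 48.5238, p* = 61.9524.
At q = 31: demand price = 159 − 2·31 = 97; supply price = 57.1 + 0.1·31 = 60.2.
Δq = 48.5238 − 31 = 17.5238; wedge = 97 − 60.2 = 36.8.
Deadweight loss = ½ × 17.5238 × 36.8 = 322.44.

322.44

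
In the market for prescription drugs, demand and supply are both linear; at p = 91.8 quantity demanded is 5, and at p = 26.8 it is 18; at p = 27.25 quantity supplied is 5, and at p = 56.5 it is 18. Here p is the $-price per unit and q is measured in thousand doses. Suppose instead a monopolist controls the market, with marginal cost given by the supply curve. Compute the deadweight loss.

$116.74 thousand

Demand slope = (26.8 − 91.8)/(18 − 5) = −5, so p = 116.8 − 5q.
Supply slope = (56.5 − 27.25)/(18 − 5) = 2.25, so p = 16 + 2.25q.
Competitive equilibrium: 116.8 − 5q = 16 + 2.25q → q* = 13.9034, p* = 47.2828.
Marginal revenue: MR = 116.8 − 10q. Set MR = MC: 116.8 − 10q = 16 + 2.25q → q_m = 8.2286.
Price p_m = 116.8 − 5·8.2286 = 75.657; MC(q_m) = 16 + 2.25·8.2286 = 34.5144.
Competitive q* = 13.9034, so Δq = 5.6748; wedge = 75.657 − 34.5144 = 41.1426.
Welfare loss = ½ × 5.6748 × 41.1426 = $116.74 thousand.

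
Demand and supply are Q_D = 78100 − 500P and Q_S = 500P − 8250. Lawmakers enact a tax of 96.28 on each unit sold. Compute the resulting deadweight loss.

1158729.80

In inverse form: demand P = 156.2 − 0.002Q, supply P = 16.5 + 0.002Q.
Competitive equilibrium: 156.2 − 0.002Q = 16.5 + 0.002Q → Q* = 34925, P* = 86.35.
With the tax, the buyer price exceeds the seller price by 96.28: (156.2 − 0.002Q) − (16.5 + 0.002Q) = 96.28 → Q' = 10855.
ΔQ = 34925 − 10855 = 24070; the wedge equals the tax, 96.28.
Welfare loss = ½ × 24070 × 96.28 = 1158729.80.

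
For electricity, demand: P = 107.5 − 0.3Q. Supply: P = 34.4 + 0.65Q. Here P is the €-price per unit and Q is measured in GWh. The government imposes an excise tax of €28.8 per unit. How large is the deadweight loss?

€436.55

Competitive equilibrium: 107.5 − 0.3Q = 34.4 + 0.65Q → Q* = 76.9474, P* = 84.4158.
With the tax, the buyer price exceeds the seller price by 28.8: (107.5 − 0.3Q) − (34.4 + 0.65Q) = 28.8 → Q' = 46.6316.
ΔQ = 76.9474 − 46.6316 = 30.3158; the wedge equals the tax, 28.8.
DWL = ½ × 30.3158 × 28.8 = €436.55.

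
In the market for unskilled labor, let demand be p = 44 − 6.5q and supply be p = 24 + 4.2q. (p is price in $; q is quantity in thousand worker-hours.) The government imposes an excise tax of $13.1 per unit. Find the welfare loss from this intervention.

$8.02 thousand

Competitive equilibrium: 44 − 6.5q = 24 + 4.2q → q* = 1.8692, p* = 31.8505.
With the tax, the buyer price exceeds the seller price by 13.1: (44 − 6.5q) − (24 + 4.2q) = 13.1 → q' = 0.6449.
Δq = 1.8692 − 0.6449 = 1.2243; the wedge equals the tax, 13.1.
Welfare loss = ½ × 1.2243 × 13.1 = $8.02 thousand.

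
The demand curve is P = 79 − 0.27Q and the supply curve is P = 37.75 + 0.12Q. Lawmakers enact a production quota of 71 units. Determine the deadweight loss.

Competitive equilibrium: 79 − 0.27Q = 37.75 + 0.12Q → Q* = 105.7692, P* = 50.4423.
At Q = 71: demand price = 79 − 0.27·71 = 59.83; supply price = 37.75 + 0.12·71 = 46.27.
ΔQ = 105.7692 − 71 = 34.7692; wedge = 59.83 − 46.27 = 13.56.
The triangle = ½ × 34.7692 × 13.56 = 235.74.

235.74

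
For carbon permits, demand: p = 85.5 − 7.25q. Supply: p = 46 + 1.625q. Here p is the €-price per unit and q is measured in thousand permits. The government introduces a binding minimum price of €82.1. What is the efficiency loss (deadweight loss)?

€70.35 thousand

Competitive equilibrium: 85.5 − 7.25q = 46 + 1.625q → q* = 4.4507, p* = 53.2324.
At the floor p = 82.1, quantity demanded = (85.5 − 82.1)/7.25 = 0.469.
Sellers' marginal cost at q' = 0.469: 46 + 1.625·0.469 = 46.7621.
Δq = 4.4507 − 0.469 = 3.9817; wedge = 82.1 − 46.7621 = 35.3379.
Welfare loss = ½ × 3.9817 × 35.3379 = €70.35 thousand.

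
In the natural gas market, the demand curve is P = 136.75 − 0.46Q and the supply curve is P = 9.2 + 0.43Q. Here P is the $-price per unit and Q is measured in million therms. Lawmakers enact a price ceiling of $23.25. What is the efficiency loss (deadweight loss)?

Competitive equilibrium: 136.75 − 0.46Q = 9.2 + 0.43Q → Q* = 143.3146, P* = 70.8253.
At the ceiling P = 23.25, quantity supplied = (23.25 − 9.2)/0.43 = 32.6744.
Willingness to pay at Q' = 32.6744: 136.75 − 0.46·32.6744 = 121.7198.
ΔQ = 143.3146 − 32.6744 = 110.6402; wedge = 121.7198 − 23.25 = 98.4698.
Welfare loss = ½ × 110.6402 × 98.4698 = $5447.36 million.

$5447.36 million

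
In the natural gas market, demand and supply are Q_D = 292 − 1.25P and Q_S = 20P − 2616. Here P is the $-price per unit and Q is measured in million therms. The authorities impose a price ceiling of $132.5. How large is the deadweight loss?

In inverse form: demand P = 233.6 − 0.8Q, supply P = 130.8 + 0.05Q.
Competitive equilibrium: 233.6 − 0.8Q = 130.8 + 0.05Q → Q* = 120.9412, P* = 136.8471.
At the ceiling P = 132.5, quantity supplied = (132.5 − 130.8)/0.05 = 34.
Willingness to pay at Q' = 34: 233.6 − 0.8·34 = 206.4.
ΔQ = 120.9412 − 34 = 86.9412; wedge = 206.4 − 132.5 = 73.9.
Welfare loss = ½ × 86.9412 × 73.9 = $3212.48 million.

$3212.48 million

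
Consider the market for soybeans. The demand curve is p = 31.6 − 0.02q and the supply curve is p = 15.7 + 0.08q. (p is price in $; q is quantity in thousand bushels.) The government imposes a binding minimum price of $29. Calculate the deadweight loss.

$42.05 thousand

Competitive equilibrium: 31.6 − 0.02q = 15.7 + 0.08q → q* = 159, p* = 28.42.
At the floor p = 29, quantity demanded = (31.6 − 29)/0.02 = 130.
Sellers' marginal cost at q' = 130: 15.7 + 0.08·130 = 26.1.
Δq = 159 − 130 = 29; wedge = 29 − 26.1 = 2.9.
Deadweight loss = ½ × 29 × 2.9 = $42.05 thousand.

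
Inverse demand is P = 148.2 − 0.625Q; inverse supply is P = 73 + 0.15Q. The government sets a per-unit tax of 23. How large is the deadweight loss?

341.29

Competitive equilibrium: 148.2 − 0.625Q = 73 + 0.15Q → Q* = 97.0323, P* = 87.5548.
With the tax, the buyer price exceeds the seller price by 23: (148.2 − 0.625Q) − (73 + 0.15Q) = 23 → Q' = 67.3548.
ΔQ = 97.0323 − 67.3548 = 29.6775; the wedge equals the tax, 23.
DWL = ½ × 29.6775 × 23 = 341.29.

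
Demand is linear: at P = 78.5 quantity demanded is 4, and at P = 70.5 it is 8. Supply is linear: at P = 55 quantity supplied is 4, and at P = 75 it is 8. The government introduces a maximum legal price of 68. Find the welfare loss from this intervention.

2.01

Demand slope = (70.5 − 78.5)/(8 − 4) = −2, so P = 86.5 − 2Q.
Supply slope = (75 − 55)/(8 − 4) = 5, so P = 35 + 5Q.
Competitive equilibrium: 86.5 − 2Q = 35 + 5Q → Q* = 7.3571, P* = 71.7857.
At the ceiling P = 68, quantity supplied = (68 − 35)/5 = 6.6.
Willingness to pay at Q' = 6.6: 86.5 − 2·6.6 = 73.3.
ΔQ = 7.3571 − 6.6 = 0.7571; wedge = 73.3 − 68 = 5.3.
DWL = ½ × 0.7571 × 5.3 = 2.01.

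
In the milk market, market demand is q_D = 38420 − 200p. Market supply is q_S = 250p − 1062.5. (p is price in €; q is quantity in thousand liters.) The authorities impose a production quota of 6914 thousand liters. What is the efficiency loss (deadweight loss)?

In inverse form: demand p = 192.1 − 0.005q, supply p = 4.25 + 0.004q.
Competitive equilibrium: 192.1 − 0.005q = 4.25 + 0.004q → q* = 20872.2222, p* = 87.7389.
At q = 6914: demand price = 192.1 − 0.005·6914 = 157.53; supply price = 4.25 + 0.004·6914 = 31.906.
Δq = 20872.2222 − 6914 = 13958.2222; wedge = 157.53 − 31.906 = 125.624.
The triangle = ½ × 13958.2222 × 125.624 = €876743.85 thousand.

€876743.85 thousand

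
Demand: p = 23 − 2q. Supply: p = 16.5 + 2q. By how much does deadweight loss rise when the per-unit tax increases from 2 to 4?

1.50

Competitive equilibrium: 23 − 2q = 16.5 + 2q → q* = 1.625, p* = 19.75.
For a per-unit tax t: Δq = t/4, so DWL = ½·t·(t/4) = t²/8.
At t = 2: DWL = 0.5. At t = 4: DWL = 2.
Increase = 2 − 0.5 = 1.50.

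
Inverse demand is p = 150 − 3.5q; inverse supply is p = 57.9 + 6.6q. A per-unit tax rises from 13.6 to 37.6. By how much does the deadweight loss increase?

Competitive equilibrium: 150 − 3.5q = 57.9 + 6.6q → q* = 9.1188, p* = 118.0842.
For a per-unit tax t: Δq = t/10.1, so DWL = ½·t·(t/10.1) = t²/20.2.
At t = 13.6: DWL = 9.156. At t = 37.6: DWL = 69.988.
Increase = 69.988 − 9.156 = 60.83.

60.83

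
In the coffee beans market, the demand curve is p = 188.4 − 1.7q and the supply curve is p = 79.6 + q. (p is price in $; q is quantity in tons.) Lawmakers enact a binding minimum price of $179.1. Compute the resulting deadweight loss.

$1637.32

Competitive equilibrium: 188.4 − 1.7q = 79.6 + q → q* = 40.2963, p* = 119.8963.
At the floor p = 179.1, quantity demanded = (188.4 − 179.1)/1.7 = 5.4706.
Sellers' marginal cost at q' = 5.4706: 79.6 + 1·5.4706 = 85.0706.
Δq = 40.2963 − 5.4706 = 34.8257; wedge = 179.1 − 85.0706 = 94.0294.
Welfare loss = ½ × 34.8257 × 94.0294 = $1637.32.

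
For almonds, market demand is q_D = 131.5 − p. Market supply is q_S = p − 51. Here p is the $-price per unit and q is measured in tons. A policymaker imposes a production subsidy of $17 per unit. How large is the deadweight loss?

In inverse form: demand p = 131.5 − q, supply p = 51 + q.
Competitive equilibrium: 131.5 − q = 51 + q → q* = 40.25, p* = 91.25.
The subsidy lowers effective supply by 17: p = 34 + q.
New quantity: 131.5 − q = 34 + q → q' = 48.75.
Overproduction Δq = 48.75 − 40.25 = 8.5; wedge = subsidy = 17.
Welfare loss = ½ × 8.5 × 17 = $72.25.

$72.25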